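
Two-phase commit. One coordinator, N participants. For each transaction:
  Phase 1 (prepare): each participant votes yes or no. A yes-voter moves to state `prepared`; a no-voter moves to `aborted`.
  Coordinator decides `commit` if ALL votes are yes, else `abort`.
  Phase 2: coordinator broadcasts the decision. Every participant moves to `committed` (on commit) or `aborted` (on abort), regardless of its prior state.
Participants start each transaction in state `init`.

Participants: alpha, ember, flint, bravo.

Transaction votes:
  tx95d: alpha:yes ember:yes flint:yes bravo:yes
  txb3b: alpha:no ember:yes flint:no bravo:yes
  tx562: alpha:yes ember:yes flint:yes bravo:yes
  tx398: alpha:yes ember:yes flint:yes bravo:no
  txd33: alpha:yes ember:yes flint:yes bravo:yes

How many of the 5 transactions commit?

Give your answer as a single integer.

Answer: 3

Derivation:
tx95d: all yes -> commit (commits=1)
txb3b: no from alpha, flint -> abort (commits=1)
tx562: all yes -> commit (commits=2)
tx398: no from bravo -> abort (commits=2)
txd33: all yes -> commit (commits=3)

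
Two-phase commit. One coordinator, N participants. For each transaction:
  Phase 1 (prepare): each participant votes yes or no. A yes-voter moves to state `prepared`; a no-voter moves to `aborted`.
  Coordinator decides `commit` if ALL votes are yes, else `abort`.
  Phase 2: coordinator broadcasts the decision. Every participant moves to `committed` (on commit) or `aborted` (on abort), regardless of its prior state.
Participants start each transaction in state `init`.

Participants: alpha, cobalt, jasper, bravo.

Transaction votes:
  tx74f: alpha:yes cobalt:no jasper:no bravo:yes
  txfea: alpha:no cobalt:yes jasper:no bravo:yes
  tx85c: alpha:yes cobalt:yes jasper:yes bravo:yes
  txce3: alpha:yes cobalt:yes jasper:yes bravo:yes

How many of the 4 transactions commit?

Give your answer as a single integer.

Answer: 2

Derivation:
tx74f: no from cobalt, jasper -> abort (commits=0)
txfea: no from alpha, jasper -> abort (commits=0)
tx85c: all yes -> commit (commits=1)
txce3: all yes -> commit (commits=2)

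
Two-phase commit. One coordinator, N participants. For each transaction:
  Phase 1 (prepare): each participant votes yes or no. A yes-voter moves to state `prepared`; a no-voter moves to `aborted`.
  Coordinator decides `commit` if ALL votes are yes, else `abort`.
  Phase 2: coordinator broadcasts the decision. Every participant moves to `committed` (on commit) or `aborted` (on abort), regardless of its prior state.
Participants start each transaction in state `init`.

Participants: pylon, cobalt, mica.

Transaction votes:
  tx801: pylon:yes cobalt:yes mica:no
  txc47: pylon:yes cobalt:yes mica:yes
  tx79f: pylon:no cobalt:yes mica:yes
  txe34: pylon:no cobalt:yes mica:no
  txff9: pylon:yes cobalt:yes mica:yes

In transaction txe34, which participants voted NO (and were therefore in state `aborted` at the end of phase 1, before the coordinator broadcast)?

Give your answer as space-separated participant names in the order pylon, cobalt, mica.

Txn txe34 phase 1: pylon no -> aborted; cobalt yes -> prepared; mica no -> aborted

Answer: pylon mica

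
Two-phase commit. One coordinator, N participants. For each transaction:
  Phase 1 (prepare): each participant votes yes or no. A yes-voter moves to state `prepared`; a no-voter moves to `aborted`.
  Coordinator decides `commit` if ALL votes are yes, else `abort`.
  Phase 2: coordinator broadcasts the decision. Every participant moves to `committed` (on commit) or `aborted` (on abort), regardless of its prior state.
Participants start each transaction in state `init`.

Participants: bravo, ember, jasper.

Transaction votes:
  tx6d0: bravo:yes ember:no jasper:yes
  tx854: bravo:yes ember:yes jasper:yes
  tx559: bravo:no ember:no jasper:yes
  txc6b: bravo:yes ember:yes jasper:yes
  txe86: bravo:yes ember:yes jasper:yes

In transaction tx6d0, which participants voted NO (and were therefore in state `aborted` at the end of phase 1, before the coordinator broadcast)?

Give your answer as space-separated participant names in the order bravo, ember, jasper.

Answer: ember

Derivation:
Txn tx6d0 phase 1: bravo yes -> prepared; ember no -> aborted; jasper yes -> prepared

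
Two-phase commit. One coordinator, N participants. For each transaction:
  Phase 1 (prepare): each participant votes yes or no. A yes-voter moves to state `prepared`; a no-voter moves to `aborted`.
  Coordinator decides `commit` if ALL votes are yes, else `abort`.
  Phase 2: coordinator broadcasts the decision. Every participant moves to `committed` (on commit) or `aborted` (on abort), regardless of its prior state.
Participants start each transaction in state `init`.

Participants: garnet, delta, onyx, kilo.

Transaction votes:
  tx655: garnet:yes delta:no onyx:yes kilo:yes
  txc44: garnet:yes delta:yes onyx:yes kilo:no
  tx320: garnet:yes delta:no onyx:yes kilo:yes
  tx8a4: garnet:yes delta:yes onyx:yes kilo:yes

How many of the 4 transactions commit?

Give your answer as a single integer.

Answer: 1

Derivation:
tx655: no from delta -> abort (commits=0)
txc44: no from kilo -> abort (commits=0)
tx320: no from delta -> abort (commits=0)
tx8a4: all yes -> commit (commits=1)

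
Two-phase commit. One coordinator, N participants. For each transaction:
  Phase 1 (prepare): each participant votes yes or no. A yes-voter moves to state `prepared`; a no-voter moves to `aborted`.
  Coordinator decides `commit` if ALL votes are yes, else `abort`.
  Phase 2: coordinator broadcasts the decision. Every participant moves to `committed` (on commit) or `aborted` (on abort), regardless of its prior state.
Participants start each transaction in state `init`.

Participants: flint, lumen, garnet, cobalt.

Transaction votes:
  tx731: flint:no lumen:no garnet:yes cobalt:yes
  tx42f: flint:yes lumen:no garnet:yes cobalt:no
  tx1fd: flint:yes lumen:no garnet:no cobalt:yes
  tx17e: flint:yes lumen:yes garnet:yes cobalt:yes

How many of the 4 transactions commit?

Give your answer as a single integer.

tx731: no from flint, lumen -> abort (commits=0)
tx42f: no from lumen, cobalt -> abort (commits=0)
tx1fd: no from lumen, garnet -> abort (commits=0)
tx17e: all yes -> commit (commits=1)

Answer: 1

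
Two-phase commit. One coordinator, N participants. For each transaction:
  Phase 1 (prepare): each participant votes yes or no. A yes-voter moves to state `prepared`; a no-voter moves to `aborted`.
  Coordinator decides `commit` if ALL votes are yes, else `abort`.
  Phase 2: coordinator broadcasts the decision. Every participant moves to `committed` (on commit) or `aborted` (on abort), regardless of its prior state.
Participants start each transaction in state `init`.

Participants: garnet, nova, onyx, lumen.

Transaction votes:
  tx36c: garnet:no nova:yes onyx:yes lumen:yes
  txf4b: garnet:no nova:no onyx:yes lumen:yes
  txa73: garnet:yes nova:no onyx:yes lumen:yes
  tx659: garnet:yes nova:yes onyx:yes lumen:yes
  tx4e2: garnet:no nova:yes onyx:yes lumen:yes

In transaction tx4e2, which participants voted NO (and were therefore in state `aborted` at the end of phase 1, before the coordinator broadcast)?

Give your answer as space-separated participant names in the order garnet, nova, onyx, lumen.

Txn tx4e2 phase 1: garnet no -> aborted; nova yes -> prepared; onyx yes -> prepared; lumen yes -> prepared

Answer: garnet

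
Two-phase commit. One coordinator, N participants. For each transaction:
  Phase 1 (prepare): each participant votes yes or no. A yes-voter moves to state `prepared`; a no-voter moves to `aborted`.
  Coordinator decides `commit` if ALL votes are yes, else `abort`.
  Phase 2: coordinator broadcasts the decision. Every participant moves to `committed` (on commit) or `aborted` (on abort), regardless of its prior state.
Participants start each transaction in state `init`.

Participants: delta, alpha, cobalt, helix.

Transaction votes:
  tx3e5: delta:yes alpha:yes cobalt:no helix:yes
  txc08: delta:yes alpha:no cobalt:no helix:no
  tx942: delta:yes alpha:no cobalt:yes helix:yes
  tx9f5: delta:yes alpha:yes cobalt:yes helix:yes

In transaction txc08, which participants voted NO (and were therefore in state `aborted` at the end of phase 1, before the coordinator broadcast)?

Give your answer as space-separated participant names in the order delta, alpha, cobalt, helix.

Txn txc08 phase 1: delta yes -> prepared; alpha no -> aborted; cobalt no -> aborted; helix no -> aborted

Answer: alpha cobalt helix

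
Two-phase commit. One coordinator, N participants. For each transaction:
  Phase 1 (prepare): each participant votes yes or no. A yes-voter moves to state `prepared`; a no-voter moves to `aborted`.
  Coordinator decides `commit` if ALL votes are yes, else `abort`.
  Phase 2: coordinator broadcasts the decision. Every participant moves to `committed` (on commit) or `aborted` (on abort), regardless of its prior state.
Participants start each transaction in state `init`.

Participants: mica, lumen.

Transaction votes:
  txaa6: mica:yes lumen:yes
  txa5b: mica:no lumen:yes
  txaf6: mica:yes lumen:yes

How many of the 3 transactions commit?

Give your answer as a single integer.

txaa6: all yes -> commit (commits=1)
txa5b: no from mica -> abort (commits=1)
txaf6: all yes -> commit (commits=2)

Answer: 2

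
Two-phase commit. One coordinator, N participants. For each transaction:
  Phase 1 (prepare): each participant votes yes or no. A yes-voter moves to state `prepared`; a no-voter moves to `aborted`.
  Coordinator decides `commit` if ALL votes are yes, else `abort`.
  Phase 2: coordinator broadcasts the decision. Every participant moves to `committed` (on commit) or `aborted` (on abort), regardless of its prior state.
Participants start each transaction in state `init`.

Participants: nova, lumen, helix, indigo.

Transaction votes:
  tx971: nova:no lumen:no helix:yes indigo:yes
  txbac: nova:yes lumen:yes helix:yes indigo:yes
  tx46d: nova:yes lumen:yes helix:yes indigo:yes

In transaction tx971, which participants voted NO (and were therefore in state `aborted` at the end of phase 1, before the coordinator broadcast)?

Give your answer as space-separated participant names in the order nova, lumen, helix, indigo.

Txn tx971 phase 1: nova no -> aborted; lumen no -> aborted; helix yes -> prepared; indigo yes -> prepared

Answer: nova lumen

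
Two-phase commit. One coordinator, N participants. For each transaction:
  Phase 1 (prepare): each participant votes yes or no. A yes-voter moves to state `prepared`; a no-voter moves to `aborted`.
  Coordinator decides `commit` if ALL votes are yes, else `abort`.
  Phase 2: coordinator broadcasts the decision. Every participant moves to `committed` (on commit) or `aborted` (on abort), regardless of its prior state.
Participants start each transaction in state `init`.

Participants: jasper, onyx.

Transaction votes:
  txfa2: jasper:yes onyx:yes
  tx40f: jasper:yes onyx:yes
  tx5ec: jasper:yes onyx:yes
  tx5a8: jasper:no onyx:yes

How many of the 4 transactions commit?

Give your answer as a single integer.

txfa2: all yes -> commit (commits=1)
tx40f: all yes -> commit (commits=2)
tx5ec: all yes -> commit (commits=3)
tx5a8: no from jasper -> abort (commits=3)

Answer: 3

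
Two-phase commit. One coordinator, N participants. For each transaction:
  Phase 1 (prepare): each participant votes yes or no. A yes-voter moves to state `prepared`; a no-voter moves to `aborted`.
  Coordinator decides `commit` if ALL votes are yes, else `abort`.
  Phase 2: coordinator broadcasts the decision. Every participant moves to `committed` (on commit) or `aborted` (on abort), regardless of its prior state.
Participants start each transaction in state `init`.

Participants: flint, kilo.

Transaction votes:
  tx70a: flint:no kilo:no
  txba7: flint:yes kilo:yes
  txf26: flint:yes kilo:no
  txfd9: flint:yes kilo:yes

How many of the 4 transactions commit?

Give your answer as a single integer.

tx70a: no from flint, kilo -> abort (commits=0)
txba7: all yes -> commit (commits=1)
txf26: no from kilo -> abort (commits=1)
txfd9: all yes -> commit (commits=2)

Answer: 2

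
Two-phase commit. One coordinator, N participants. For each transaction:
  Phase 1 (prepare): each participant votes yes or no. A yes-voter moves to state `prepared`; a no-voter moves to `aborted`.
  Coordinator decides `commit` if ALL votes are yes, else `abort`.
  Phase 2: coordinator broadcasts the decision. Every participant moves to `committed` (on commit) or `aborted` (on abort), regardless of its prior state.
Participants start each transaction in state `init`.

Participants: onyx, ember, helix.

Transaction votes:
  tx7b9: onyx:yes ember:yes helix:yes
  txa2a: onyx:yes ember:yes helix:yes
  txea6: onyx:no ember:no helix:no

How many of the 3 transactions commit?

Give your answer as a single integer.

tx7b9: all yes -> commit (commits=1)
txa2a: all yes -> commit (commits=2)
txea6: no from onyx, ember, helix -> abort (commits=2)

Answer: 2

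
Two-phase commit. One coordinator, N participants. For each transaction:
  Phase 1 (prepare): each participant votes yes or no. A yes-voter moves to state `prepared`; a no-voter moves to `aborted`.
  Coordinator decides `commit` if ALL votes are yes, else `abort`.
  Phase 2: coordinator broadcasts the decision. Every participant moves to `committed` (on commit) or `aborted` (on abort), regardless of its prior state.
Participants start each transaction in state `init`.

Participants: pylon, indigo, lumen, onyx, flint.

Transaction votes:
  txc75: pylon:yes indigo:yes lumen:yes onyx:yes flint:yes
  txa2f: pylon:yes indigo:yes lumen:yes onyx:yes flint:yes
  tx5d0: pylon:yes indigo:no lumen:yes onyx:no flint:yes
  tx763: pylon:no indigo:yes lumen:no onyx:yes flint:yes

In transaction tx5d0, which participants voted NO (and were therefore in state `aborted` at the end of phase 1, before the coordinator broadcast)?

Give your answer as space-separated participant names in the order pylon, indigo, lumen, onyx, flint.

Txn tx5d0 phase 1: pylon yes -> prepared; indigo no -> aborted; lumen yes -> prepared; onyx no -> aborted; flint yes -> prepared

Answer: indigo onyx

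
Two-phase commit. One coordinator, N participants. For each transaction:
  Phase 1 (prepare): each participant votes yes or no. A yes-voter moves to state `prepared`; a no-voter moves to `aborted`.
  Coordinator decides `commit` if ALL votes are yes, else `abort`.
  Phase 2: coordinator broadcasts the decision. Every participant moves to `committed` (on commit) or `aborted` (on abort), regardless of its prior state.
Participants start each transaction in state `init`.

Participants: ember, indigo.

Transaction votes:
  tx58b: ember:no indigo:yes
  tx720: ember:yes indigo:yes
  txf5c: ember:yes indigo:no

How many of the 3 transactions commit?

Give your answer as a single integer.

tx58b: no from ember -> abort (commits=0)
tx720: all yes -> commit (commits=1)
txf5c: no from indigo -> abort (commits=1)

Answer: 1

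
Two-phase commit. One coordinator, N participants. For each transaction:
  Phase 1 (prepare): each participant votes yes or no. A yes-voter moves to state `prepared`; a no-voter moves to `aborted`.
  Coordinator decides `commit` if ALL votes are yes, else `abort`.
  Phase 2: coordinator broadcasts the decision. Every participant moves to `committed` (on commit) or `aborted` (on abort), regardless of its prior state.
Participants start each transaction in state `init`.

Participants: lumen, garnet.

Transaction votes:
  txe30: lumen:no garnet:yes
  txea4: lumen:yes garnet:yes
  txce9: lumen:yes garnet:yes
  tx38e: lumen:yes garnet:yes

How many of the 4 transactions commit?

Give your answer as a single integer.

Answer: 3

Derivation:
txe30: no from lumen -> abort (commits=0)
txea4: all yes -> commit (commits=1)
txce9: all yes -> commit (commits=2)
tx38e: all yes -> commit (commits=3)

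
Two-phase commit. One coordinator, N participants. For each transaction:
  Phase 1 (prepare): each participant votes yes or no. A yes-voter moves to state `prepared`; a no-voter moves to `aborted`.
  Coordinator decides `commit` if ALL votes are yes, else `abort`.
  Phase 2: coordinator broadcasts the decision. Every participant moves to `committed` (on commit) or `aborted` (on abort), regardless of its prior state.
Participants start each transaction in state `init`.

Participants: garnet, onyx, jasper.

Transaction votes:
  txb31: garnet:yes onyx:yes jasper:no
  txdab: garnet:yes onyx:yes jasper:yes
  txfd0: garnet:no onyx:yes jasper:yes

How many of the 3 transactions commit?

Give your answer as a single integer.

Answer: 1

Derivation:
txb31: no from jasper -> abort (commits=0)
txdab: all yes -> commit (commits=1)
txfd0: no from garnet -> abort (commits=1)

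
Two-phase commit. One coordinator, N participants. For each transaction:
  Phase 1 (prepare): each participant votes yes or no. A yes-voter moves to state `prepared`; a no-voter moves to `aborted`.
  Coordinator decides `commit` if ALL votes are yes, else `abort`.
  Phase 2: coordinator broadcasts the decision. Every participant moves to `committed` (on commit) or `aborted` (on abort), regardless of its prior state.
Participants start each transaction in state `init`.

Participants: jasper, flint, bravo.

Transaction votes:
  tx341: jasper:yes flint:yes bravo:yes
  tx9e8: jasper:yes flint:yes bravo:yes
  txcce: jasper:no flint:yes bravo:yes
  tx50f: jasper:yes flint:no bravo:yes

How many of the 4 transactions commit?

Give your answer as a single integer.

Answer: 2

Derivation:
tx341: all yes -> commit (commits=1)
tx9e8: all yes -> commit (commits=2)
txcce: no from jasper -> abort (commits=2)
tx50f: no from flint -> abort (commits=2)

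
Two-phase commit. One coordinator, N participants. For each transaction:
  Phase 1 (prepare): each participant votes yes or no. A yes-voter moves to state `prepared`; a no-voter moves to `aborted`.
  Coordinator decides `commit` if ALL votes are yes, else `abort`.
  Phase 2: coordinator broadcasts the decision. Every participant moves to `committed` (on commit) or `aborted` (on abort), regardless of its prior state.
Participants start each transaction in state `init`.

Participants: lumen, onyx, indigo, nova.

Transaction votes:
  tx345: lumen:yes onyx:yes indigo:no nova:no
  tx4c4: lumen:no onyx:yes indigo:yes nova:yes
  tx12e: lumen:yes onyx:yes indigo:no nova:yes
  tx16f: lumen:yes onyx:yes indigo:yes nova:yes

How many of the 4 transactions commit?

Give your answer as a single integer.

tx345: no from indigo, nova -> abort (commits=0)
tx4c4: no from lumen -> abort (commits=0)
tx12e: no from indigo -> abort (commits=0)
tx16f: all yes -> commit (commits=1)

Answer: 1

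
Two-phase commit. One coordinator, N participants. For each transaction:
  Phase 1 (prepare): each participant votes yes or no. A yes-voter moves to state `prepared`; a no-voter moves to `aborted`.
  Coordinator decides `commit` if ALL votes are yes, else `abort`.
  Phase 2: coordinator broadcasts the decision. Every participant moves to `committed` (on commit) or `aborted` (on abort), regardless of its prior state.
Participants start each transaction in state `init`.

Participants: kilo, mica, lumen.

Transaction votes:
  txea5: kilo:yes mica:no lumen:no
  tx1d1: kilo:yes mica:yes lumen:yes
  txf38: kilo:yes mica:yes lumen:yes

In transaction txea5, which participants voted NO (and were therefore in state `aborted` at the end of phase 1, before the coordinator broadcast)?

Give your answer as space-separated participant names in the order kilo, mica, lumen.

Answer: mica lumen

Derivation:
Txn txea5 phase 1: kilo yes -> prepared; mica no -> aborted; lumen no -> aborted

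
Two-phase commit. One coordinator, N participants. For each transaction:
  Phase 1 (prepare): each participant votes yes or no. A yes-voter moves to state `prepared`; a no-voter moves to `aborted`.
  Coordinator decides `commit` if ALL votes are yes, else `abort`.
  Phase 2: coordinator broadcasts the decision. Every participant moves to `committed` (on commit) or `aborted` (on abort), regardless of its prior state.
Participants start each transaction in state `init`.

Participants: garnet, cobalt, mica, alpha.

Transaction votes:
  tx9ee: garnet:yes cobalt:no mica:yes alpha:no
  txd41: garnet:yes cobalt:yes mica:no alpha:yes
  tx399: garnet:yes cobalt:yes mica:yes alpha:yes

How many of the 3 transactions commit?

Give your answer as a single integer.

Answer: 1

Derivation:
tx9ee: no from cobalt, alpha -> abort (commits=0)
txd41: no from mica -> abort (commits=0)
tx399: all yes -> commit (commits=1)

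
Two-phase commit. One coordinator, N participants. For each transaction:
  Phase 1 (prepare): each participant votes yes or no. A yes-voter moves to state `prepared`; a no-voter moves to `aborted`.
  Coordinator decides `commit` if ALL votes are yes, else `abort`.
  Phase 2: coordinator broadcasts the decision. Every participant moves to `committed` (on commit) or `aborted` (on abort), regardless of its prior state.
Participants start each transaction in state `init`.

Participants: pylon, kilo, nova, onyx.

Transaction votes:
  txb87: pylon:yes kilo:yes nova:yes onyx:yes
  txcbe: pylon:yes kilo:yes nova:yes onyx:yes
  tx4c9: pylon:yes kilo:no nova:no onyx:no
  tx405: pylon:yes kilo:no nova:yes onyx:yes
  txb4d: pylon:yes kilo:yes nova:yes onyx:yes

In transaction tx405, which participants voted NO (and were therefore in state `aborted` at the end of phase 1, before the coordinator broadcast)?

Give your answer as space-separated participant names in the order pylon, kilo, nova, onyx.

Answer: kilo

Derivation:
Txn tx405 phase 1: pylon yes -> prepared; kilo no -> aborted; nova yes -> prepared; onyx yes -> prepared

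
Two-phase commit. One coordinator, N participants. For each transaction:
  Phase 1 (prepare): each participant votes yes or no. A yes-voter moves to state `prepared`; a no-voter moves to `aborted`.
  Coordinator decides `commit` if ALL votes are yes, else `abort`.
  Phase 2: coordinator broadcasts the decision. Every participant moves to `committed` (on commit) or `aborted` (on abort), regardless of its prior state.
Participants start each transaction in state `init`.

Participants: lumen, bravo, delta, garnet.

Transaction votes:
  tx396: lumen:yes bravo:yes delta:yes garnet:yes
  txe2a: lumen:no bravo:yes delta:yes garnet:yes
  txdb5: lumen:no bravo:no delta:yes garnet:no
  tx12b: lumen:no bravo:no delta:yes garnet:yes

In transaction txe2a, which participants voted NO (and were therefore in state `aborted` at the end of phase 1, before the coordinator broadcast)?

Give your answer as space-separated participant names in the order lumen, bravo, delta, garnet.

Answer: lumen

Derivation:
Txn txe2a phase 1: lumen no -> aborted; bravo yes -> prepared; delta yes -> prepared; garnet yes -> prepared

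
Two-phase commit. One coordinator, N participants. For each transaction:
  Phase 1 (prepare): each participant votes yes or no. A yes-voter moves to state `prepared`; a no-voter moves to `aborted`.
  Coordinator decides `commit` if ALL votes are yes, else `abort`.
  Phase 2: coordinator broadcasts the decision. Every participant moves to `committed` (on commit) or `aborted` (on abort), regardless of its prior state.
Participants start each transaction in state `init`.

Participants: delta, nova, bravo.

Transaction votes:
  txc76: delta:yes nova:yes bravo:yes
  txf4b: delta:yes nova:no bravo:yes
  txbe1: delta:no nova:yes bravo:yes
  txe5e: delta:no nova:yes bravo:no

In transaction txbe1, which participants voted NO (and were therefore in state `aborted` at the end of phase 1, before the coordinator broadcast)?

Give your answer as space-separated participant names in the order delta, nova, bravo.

Answer: delta

Derivation:
Txn txbe1 phase 1: delta no -> aborted; nova yes -> prepared; bravo yes -> prepared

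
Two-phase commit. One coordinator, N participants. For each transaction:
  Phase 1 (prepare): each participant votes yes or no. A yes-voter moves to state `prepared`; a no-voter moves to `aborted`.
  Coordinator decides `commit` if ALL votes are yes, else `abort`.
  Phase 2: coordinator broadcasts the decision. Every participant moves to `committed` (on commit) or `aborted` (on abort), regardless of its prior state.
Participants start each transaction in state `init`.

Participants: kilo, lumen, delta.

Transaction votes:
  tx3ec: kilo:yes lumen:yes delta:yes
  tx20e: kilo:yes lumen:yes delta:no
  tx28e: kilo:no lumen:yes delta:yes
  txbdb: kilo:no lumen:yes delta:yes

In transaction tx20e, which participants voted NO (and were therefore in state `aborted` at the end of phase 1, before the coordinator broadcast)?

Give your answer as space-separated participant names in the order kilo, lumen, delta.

Answer: delta

Derivation:
Txn tx20e phase 1: kilo yes -> prepared; lumen yes -> prepared; delta no -> aborted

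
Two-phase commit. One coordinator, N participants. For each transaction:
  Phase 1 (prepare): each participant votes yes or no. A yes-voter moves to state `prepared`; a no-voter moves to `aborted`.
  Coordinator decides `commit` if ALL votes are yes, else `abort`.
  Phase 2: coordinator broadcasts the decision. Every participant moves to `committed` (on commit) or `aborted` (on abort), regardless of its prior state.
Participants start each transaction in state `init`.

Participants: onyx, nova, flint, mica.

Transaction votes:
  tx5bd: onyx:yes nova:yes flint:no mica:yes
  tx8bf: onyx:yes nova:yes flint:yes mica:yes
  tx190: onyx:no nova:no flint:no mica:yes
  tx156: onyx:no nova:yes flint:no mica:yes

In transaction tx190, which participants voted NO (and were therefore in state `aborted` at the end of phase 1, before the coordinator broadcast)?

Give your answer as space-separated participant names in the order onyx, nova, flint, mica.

Answer: onyx nova flint

Derivation:
Txn tx190 phase 1: onyx no -> aborted; nova no -> aborted; flint no -> aborted; mica yes -> prepared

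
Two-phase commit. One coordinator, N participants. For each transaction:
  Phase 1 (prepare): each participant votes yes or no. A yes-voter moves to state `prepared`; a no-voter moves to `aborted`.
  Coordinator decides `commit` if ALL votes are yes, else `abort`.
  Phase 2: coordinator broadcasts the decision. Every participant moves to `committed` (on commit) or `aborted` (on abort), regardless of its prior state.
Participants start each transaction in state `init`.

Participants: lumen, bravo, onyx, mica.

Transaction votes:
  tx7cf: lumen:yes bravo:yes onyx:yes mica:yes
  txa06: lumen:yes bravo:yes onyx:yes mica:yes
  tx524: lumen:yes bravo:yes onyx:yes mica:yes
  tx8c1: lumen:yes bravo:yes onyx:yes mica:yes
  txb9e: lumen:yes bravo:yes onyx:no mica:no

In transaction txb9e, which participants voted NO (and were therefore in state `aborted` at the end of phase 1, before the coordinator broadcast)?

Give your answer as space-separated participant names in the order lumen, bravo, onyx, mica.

Answer: onyx mica

Derivation:
Txn txb9e phase 1: lumen yes -> prepared; bravo yes -> prepared; onyx no -> aborted; mica no -> aborted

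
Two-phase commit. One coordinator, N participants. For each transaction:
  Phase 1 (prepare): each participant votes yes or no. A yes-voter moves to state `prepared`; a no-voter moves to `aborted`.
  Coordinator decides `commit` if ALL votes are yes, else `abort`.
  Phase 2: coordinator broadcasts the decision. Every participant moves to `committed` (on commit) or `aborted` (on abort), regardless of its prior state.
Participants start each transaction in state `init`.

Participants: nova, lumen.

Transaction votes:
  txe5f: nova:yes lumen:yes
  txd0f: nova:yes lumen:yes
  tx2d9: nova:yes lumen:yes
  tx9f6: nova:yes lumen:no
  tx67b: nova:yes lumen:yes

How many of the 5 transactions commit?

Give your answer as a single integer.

txe5f: all yes -> commit (commits=1)
txd0f: all yes -> commit (commits=2)
tx2d9: all yes -> commit (commits=3)
tx9f6: no from lumen -> abort (commits=3)
tx67b: all yes -> commit (commits=4)

Answer: 4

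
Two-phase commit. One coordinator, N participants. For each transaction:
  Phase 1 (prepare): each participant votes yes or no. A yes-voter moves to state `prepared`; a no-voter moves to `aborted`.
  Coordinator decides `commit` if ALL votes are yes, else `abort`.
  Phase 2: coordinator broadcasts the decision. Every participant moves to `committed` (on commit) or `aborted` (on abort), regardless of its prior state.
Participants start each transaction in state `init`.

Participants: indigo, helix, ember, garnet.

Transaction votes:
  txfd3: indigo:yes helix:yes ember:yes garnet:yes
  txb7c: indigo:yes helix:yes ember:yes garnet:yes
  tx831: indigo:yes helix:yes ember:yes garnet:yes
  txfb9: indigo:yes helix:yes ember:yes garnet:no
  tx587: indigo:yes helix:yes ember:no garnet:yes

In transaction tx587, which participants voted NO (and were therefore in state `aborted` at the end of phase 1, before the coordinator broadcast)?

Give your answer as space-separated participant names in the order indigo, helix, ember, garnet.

Txn tx587 phase 1: indigo yes -> prepared; helix yes -> prepared; ember no -> aborted; garnet yes -> prepared

Answer: ember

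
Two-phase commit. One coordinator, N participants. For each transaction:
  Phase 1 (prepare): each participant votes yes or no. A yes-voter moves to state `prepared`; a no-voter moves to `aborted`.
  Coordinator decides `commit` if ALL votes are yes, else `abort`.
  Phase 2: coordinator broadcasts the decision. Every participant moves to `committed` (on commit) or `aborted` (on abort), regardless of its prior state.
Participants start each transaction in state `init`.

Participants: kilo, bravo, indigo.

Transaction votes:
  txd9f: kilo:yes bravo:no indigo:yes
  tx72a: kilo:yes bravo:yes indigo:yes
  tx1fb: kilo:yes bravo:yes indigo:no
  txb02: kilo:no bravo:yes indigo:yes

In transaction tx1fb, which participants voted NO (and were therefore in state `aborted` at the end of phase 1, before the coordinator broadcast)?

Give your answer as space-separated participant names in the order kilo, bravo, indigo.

Answer: indigo

Derivation:
Txn tx1fb phase 1: kilo yes -> prepared; bravo yes -> prepared; indigo no -> aborted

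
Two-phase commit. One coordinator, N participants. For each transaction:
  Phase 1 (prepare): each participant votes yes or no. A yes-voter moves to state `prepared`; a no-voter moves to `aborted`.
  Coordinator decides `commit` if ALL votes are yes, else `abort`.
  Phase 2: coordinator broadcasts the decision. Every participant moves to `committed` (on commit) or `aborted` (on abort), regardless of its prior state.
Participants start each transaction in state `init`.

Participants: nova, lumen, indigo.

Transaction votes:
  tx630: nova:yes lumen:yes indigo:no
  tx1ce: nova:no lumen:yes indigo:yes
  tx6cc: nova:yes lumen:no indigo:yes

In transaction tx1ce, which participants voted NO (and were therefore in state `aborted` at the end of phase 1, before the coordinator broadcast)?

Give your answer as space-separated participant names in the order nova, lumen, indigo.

Txn tx1ce phase 1: nova no -> aborted; lumen yes -> prepared; indigo yes -> prepared

Answer: nova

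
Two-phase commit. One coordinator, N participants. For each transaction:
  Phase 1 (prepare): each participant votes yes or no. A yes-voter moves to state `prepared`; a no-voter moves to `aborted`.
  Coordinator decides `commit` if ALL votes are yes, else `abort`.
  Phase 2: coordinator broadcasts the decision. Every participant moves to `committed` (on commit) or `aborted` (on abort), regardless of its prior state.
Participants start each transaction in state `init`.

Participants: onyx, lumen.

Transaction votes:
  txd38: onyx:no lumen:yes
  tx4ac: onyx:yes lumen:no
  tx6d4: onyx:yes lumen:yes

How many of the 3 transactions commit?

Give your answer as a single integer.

Answer: 1

Derivation:
txd38: no from onyx -> abort (commits=0)
tx4ac: no from lumen -> abort (commits=0)
tx6d4: all yes -> commit (commits=1)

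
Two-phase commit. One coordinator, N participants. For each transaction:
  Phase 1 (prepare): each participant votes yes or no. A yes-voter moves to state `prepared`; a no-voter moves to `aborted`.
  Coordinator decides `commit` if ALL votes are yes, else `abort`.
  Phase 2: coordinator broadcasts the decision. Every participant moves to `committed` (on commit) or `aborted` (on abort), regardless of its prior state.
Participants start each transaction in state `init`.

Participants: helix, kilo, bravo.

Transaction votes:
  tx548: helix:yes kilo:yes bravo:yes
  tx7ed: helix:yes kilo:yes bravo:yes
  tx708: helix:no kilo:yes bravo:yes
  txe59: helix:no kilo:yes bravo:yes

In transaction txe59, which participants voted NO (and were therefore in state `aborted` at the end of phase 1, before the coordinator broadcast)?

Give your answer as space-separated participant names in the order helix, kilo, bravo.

Answer: helix

Derivation:
Txn txe59 phase 1: helix no -> aborted; kilo yes -> prepared; bravo yes -> prepared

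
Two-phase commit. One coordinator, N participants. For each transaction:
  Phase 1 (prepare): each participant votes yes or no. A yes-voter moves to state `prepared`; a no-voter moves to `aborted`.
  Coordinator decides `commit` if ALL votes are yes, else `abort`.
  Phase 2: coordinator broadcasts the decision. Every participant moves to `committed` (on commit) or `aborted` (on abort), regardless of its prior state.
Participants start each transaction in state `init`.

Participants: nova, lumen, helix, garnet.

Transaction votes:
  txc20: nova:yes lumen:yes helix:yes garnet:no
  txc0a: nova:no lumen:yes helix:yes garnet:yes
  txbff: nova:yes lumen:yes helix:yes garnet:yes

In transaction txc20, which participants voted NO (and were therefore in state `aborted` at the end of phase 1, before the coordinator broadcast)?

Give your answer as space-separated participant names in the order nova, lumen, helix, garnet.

Txn txc20 phase 1: nova yes -> prepared; lumen yes -> prepared; helix yes -> prepared; garnet no -> aborted

Answer: garnet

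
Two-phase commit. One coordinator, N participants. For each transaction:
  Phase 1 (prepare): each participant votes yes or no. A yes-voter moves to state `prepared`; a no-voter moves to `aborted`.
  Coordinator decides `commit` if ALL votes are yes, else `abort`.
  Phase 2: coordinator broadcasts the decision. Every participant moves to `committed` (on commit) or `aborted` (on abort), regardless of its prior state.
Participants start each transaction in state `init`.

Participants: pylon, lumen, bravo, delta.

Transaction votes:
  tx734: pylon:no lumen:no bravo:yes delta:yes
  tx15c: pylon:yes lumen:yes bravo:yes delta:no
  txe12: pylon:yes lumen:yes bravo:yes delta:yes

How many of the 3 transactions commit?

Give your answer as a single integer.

Answer: 1

Derivation:
tx734: no from pylon, lumen -> abort (commits=0)
tx15c: no from delta -> abort (commits=0)
txe12: all yes -> commit (commits=1)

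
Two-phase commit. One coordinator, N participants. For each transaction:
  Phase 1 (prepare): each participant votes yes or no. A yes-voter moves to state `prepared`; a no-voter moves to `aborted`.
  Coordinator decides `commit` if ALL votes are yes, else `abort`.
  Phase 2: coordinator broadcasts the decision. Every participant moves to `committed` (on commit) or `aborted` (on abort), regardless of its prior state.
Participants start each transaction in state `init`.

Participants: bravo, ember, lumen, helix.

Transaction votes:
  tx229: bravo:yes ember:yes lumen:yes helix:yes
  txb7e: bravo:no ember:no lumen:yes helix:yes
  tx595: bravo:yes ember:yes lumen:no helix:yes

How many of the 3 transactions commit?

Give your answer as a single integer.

tx229: all yes -> commit (commits=1)
txb7e: no from bravo, ember -> abort (commits=1)
tx595: no from lumen -> abort (commits=1)

Answer: 1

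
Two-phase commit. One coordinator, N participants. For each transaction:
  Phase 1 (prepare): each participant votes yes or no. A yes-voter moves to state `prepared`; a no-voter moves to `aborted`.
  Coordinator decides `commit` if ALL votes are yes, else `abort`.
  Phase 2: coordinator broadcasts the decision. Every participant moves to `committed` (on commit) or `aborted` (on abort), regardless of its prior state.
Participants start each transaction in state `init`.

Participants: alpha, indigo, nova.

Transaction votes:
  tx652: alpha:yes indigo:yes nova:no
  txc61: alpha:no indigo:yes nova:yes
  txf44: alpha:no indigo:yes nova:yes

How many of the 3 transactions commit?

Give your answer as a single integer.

Answer: 0

Derivation:
tx652: no from nova -> abort (commits=0)
txc61: no from alpha -> abort (commits=0)
txf44: no from alpha -> abort (commits=0)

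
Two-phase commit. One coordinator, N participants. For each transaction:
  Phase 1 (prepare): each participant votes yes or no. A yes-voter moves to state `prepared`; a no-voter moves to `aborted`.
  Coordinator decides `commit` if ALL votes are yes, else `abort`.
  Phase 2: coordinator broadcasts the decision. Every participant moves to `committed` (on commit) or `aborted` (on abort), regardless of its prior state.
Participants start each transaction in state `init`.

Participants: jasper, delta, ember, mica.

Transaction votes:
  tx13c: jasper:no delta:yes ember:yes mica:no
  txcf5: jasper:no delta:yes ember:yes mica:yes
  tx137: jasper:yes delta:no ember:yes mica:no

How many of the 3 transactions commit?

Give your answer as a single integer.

Answer: 0

Derivation:
tx13c: no from jasper, mica -> abort (commits=0)
txcf5: no from jasper -> abort (commits=0)
tx137: no from delta, mica -> abort (commits=0)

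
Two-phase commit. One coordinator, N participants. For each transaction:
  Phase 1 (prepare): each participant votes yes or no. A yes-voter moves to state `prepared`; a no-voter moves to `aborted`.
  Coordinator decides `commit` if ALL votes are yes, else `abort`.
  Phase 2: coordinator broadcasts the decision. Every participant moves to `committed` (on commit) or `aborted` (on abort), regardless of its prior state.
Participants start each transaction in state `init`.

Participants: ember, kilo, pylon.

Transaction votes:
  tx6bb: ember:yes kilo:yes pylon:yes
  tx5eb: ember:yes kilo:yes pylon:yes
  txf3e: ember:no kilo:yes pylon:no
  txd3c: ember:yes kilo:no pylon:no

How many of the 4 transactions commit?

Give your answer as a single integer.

tx6bb: all yes -> commit (commits=1)
tx5eb: all yes -> commit (commits=2)
txf3e: no from ember, pylon -> abort (commits=2)
txd3c: no from kilo, pylon -> abort (commits=2)

Answer: 2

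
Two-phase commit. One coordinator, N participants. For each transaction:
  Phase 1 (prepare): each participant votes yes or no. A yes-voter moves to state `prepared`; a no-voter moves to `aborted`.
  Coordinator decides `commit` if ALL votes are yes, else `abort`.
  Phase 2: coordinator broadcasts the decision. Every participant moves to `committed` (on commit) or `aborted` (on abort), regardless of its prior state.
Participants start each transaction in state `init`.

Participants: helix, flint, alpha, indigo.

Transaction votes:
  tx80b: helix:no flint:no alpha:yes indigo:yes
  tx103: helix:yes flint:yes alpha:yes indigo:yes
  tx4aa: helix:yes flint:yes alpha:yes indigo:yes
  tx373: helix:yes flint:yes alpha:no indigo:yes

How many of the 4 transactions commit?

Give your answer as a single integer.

Answer: 2

Derivation:
tx80b: no from helix, flint -> abort (commits=0)
tx103: all yes -> commit (commits=1)
tx4aa: all yes -> commit (commits=2)
tx373: no from alpha -> abort (commits=2)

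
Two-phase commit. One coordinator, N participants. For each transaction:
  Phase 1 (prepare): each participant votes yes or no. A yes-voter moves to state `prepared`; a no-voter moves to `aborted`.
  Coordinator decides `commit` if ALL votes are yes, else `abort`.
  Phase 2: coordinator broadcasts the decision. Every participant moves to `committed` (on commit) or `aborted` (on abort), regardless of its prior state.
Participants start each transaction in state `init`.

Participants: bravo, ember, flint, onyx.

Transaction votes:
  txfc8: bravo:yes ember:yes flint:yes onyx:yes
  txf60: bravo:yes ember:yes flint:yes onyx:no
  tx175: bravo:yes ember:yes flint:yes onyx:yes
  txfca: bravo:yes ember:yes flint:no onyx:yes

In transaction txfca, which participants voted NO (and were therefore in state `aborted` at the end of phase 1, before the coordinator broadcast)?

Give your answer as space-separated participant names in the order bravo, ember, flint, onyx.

Answer: flint

Derivation:
Txn txfca phase 1: bravo yes -> prepared; ember yes -> prepared; flint no -> aborted; onyx yes -> prepared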